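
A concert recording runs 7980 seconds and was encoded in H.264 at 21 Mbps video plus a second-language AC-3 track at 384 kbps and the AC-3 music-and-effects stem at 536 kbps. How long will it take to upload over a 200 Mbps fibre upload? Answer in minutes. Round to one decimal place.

14.6 minutes

Audio total: 384 + 536 = 920 kbps = 0.920 Mbps.
Total bitrate: 21.920 Mbps.
File: 21.920 Mbps × 7980 s = 174921.6 Mb.
At 200 Mbps: 174921.6 / 200 = 874.6 s ≈ 14.6 minutes.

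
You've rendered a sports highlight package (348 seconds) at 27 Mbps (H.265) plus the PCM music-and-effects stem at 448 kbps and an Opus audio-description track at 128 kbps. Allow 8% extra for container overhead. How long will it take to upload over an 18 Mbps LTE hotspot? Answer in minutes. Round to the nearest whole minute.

10 minutes

Audio total: 448 + 128 = 576 kbps = 0.576 Mbps.
Total bitrate: 27.576 Mbps.
File: 27.576 Mbps × 348 s = 9596.4 Mb.
With 8% container overhead: ×1.08. → 10364.2 Mb.
At 18 Mbps: 10364.2 / 18 = 575.8 s ≈ 9.6 minutes.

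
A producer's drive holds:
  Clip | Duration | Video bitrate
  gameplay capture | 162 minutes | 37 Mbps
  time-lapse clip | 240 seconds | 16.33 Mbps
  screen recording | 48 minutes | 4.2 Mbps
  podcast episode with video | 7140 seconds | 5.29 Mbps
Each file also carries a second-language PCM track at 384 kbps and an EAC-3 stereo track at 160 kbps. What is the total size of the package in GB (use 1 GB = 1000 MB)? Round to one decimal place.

53.0 GB

Audio total: 384 + 160 = 544 kbps = 0.544 Mbps.
gameplay capture: 37.544 Mbps × 9720 s = 364927.7 Mb
time-lapse clip: 16.874 Mbps × 240 s = 4049.8 Mb
screen recording: 4.744 Mbps × 2880 s = 13662.7 Mb
podcast episode with video: 5.834 Mbps × 7140 s = 41654.8 Mb
Total: 424294.9 Mb = 53036.9 MB.
= 53.04 GB.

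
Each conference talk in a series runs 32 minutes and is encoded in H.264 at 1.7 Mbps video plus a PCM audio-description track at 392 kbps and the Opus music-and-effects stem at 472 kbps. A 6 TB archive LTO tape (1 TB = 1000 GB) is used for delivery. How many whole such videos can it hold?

32 min = 1920 s
Audio total: 392 + 472 = 864 kbps = 0.864 Mbps.
Total bitrate: 2.564 Mbps.
Per item: 2.564 Mbps × 1920 s = 4,923 Mb = 615.4 MB.
Capacity: 6 TB = 48,000,000 Mb; 9750.39 items → 9750 complete.

9750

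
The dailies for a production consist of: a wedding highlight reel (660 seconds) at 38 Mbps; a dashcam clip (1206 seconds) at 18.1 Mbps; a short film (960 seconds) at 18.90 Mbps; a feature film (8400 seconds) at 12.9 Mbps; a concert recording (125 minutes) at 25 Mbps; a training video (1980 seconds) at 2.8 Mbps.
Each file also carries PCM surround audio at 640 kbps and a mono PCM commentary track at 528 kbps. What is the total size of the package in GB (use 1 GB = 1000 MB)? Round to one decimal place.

Audio total: 640 + 528 = 1168 kbps = 1.168 Mbps.
wedding highlight reel: 39.168 Mbps × 660 s = 25850.9 Mb
dashcam clip: 19.268 Mbps × 1206 s = 23237.2 Mb
short film: 20.068 Mbps × 960 s = 19265.3 Mb
feature film: 14.068 Mbps × 8400 s = 118171.2 Mb
concert recording: 26.168 Mbps × 7500 s = 196260.0 Mb
training video: 3.968 Mbps × 1980 s = 7856.6 Mb
Total: 390641.2 Mb = 48830.2 MB.
= 48.83 GB.

48.8 GB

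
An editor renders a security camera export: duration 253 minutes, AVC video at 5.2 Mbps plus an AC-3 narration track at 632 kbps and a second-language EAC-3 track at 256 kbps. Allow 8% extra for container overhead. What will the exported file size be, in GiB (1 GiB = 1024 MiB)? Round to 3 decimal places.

11.619 GiB

253 min = 15180 s
Audio total: 632 + 256 = 888 kbps = 0.888 Mbps.
Total bitrate: 5.2 + 0.888 = 6.088 Mbps.
Stream data: 6.088 Mbps × 15180 s = 92415.8 Mb.
With 8% container overhead: ×1.08.
99,809 Mb = 12,476,138,400 bytes ÷ 1,073,741,824 = 11.62 GiB.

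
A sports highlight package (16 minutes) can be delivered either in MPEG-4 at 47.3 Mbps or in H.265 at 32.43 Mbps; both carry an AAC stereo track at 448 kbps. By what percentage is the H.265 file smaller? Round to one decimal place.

31.1%

16 min = 960 s
Audio: 448 kbps = 0.448 Mbps.
MPEG-4: 47.748 Mbps × 960 s = 45838.1 Mb = 5.730 GB.
H.265: 32.878 Mbps × 960 s = 31562.9 Mb = 3.945 GB.
Reduction: (1 − 3.945/5.730) × 100 = 31.14%.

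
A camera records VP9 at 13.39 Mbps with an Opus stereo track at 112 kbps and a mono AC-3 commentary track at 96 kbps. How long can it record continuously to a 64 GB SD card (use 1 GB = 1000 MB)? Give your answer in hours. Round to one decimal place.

Audio total: 112 + 96 = 208 kbps = 0.208 Mbps.
Total bitrate: 13.39 + 0.208 = 13.598 Mbps.
Capacity: 64 GB = 512,000 Mb.
Recording time: 512,000 / 13.598 = 37,653 s ≈ 10.5 hours.

10.5 hours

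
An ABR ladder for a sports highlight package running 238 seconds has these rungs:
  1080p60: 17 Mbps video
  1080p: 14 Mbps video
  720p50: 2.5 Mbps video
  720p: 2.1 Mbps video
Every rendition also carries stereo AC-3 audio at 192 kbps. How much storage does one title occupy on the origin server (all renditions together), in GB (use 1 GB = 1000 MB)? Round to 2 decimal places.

Audio: 192 kbps = 0.192 Mbps.
Sum of rendition bitrates: (17+0.192) + (14+0.192) + (2.5+0.192) + (2.1+0.192) = 36.368 Mbps.
× 238 s = 8,656 Mb = 1,082 MB = 1.082 GB.

1.08 GB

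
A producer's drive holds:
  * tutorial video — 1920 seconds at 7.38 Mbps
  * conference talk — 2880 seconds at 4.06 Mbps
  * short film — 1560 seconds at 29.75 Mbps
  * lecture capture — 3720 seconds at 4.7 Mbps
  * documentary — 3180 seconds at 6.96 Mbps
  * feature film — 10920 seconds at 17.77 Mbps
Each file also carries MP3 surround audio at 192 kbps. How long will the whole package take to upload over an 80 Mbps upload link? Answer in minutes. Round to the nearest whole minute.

Audio: 192 kbps = 0.192 Mbps.
tutorial video: 7.572 Mbps × 1920 s = 14538.2 Mb
conference talk: 4.252 Mbps × 2880 s = 12245.8 Mb
short film: 29.942 Mbps × 1560 s = 46709.5 Mb
lecture capture: 4.892 Mbps × 3720 s = 18198.2 Mb
documentary: 7.152 Mbps × 3180 s = 22743.4 Mb
feature film: 17.962 Mbps × 10920 s = 196145.0 Mb
Total: 310580.2 Mb = 38822.5 MB.
At 80 Mbps: 310580.2 / 80 = 3882 s ≈ 64.7 minutes.

65 minutes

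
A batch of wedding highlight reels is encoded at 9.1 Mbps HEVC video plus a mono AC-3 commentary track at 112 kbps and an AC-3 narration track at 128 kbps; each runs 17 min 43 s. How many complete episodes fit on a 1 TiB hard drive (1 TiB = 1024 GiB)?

885

17 min 43 s = 1063 s
Audio total: 112 + 128 = 240 kbps = 0.240 Mbps.
Total bitrate: 9.340 Mbps.
Per item: 9.340 Mbps × 1063 s = 9,928 Mb = 1,241 MB.
Capacity: 1 TiB = 8,796,093 Mb; 885.95 items → 885 complete.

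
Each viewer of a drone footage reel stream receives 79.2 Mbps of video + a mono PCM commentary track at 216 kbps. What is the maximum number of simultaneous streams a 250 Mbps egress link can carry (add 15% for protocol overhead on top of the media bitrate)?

Audio: 216 kbps = 0.216 Mbps.
Per-viewer media rate: 79.416 Mbps.
On the wire with 15% overhead: 91.328 Mbps.
250 Mbps = 250.0 Mbps; 250.0 / 91.328 = 2.74 → 2 viewers.

2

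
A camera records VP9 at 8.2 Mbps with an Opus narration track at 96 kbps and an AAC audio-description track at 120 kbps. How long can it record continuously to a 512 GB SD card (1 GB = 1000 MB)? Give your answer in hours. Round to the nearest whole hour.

135 hours

Audio total: 96 + 120 = 216 kbps = 0.216 Mbps.
Total bitrate: 8.2 + 0.216 = 8.416 Mbps.
Capacity: 512 GB = 4,096,000 Mb.
Recording time: 4,096,000 / 8.416 = 486,692 s ≈ 135 hours.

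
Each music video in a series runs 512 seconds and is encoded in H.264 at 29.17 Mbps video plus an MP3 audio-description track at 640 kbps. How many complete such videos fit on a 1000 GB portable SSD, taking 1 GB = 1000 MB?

524

Audio: 640 kbps = 0.640 Mbps.
Total bitrate: 29.810 Mbps.
Per item: 29.810 Mbps × 512 s = 15,263 Mb = 1,908 MB.
Capacity: 1000 GB = 8,000,000 Mb; 524.15 items → 524 complete.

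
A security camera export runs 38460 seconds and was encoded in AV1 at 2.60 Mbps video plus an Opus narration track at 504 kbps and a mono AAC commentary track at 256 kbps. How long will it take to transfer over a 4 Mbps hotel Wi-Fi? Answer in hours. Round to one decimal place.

Audio total: 504 + 256 = 760 kbps = 0.760 Mbps.
Total bitrate: 3.360 Mbps.
File: 3.360 Mbps × 38460 s = 129225.6 Mb.
At 4 Mbps: 129225.6 / 4 = 32306.4 s ≈ 8.97 hours.

9.0 hours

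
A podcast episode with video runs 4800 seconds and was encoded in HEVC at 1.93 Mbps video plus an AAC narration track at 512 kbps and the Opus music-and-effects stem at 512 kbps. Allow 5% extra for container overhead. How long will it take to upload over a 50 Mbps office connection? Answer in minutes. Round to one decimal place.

5.0 minutes

Audio total: 512 + 512 = 1024 kbps = 1.024 Mbps.
Total bitrate: 2.954 Mbps.
File: 2.954 Mbps × 4800 s = 14179.2 Mb.
With 5% container overhead: ×1.05. → 14888.2 Mb.
At 50 Mbps: 14888.2 / 50 = 297.8 s ≈ 4.96 minutes.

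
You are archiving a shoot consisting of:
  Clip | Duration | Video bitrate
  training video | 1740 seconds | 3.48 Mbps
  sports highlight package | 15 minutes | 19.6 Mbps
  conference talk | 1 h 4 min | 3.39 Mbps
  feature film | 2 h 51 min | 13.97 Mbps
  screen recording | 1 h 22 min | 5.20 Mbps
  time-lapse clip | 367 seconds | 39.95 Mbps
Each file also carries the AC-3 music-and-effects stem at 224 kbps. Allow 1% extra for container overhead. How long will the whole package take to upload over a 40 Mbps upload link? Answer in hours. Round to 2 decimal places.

1.58 hours

Audio: 224 kbps = 0.224 Mbps.
training video: 3.704 Mbps × 1740 s × 1.01 = 6509.4 Mb
sports highlight package: 19.824 Mbps × 900 s × 1.01 = 18020.0 Mb
conference talk: 3.614 Mbps × 3840 s × 1.01 = 14016.5 Mb
feature film: 14.194 Mbps × 10260 s × 1.01 = 147086.7 Mb
screen recording: 5.424 Mbps × 4920 s × 1.01 = 26952.9 Mb
time-lapse clip: 40.174 Mbps × 367 s × 1.01 = 14891.3 Mb
Total: 227476.9 Mb = 28434.6 MB.
At 40 Mbps: 227476.9 / 40 = 5687 s ≈ 1.58 hours.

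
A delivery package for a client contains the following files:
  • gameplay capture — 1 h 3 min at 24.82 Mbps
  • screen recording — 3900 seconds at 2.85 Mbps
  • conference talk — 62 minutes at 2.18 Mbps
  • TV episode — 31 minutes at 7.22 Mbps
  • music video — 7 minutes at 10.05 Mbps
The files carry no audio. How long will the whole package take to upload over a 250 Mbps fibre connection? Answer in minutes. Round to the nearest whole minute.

gameplay capture: 24.820 Mbps × 3780 s = 93819.6 Mb
screen recording: 2.850 Mbps × 3900 s = 11115.0 Mb
conference talk: 2.180 Mbps × 3720 s = 8109.6 Mb
TV episode: 7.220 Mbps × 1860 s = 13429.2 Mb
music video: 10.050 Mbps × 420 s = 4221.0 Mb
Total: 130694.4 Mb = 16336.8 MB.
At 250 Mbps: 130694.4 / 250 = 523 s ≈ 8.71 minutes.

9 minutes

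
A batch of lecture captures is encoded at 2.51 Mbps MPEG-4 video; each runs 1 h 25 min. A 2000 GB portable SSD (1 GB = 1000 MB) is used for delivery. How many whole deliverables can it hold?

1 h 25 min = 85 min = 5100 s
Per item: 2.510 Mbps × 5100 s = 12,801 Mb = 1,600 MB.
Capacity: 2000 GB = 16,000,000 Mb; 1249.90 items → 1249 complete.

1249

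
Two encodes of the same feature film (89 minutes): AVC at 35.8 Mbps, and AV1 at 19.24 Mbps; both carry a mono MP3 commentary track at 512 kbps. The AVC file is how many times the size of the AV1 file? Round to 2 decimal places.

89 min = 5340 s
Audio: 512 kbps = 0.512 Mbps.
AVC: 36.312 Mbps × 5340 s = 193906.1 Mb = 22.574 GiB.
AV1: 19.752 Mbps × 5340 s = 105475.7 Mb = 12.279 GiB.
Ratio: 22.574 / 12.279 = 1.838.

1.84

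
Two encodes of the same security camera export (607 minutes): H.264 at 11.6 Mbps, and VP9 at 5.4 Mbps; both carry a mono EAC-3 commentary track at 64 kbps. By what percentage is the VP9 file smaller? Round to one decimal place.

607 min = 36420 s
Audio: 64 kbps = 0.064 Mbps.
H.264: 11.664 Mbps × 36420 s = 424802.9 Mb = 53.100 GB.
VP9: 5.464 Mbps × 36420 s = 198998.9 Mb = 24.875 GB.
Reduction: (1 − 24.875/53.100) × 100 = 53.16%.

53.2%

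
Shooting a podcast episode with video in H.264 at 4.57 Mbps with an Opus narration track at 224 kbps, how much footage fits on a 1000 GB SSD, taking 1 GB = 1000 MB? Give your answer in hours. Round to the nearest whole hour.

Audio: 224 kbps = 0.224 Mbps.
Total bitrate: 4.57 + 0.224 = 4.794 Mbps.
Capacity: 1000 GB = 8,000,000 Mb.
Recording time: 8,000,000 / 4.794 = 1,668,753 s ≈ 464 hours.

464 hours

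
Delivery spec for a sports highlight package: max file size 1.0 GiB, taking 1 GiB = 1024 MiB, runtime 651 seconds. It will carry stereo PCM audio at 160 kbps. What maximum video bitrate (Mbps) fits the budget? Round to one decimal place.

13.0 Mbps

Budget: 1.0 GiB = 8589.9 Mb.
Total bitrate budget: 8589.9 Mb / 651 s = 13.195 Mbps.
Audio: 160 kbps = 0.160 Mbps.
Video: 13.195 − 0.160 = 13.035 Mbps.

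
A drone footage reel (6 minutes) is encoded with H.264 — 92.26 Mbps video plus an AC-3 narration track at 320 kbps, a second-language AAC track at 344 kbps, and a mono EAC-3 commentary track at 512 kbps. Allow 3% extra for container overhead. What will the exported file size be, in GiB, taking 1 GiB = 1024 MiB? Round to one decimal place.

6 min = 360 s
Audio total: 320 + 344 + 512 = 1176 kbps = 1.176 Mbps.
Total bitrate: 92.26 + 1.176 = 93.436 Mbps.
Stream data: 93.436 Mbps × 360 s = 33637.0 Mb.
With 3% container overhead: ×1.03.
34,646 Mb = 4,330,758,600 bytes ÷ 1,073,741,824 = 4.033 GiB.

4.0 GiB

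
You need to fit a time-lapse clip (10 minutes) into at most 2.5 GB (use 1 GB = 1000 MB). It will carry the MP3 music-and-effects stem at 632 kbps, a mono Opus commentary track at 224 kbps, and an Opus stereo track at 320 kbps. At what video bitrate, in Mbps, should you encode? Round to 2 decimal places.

32.16 Mbps

Budget: 2.5 GB = 20000.0 Mb.
10 min = 600 s
Total bitrate budget: 20000.0 Mb / 600 s = 33.333 Mbps.
Audio total: 632 + 224 + 320 = 1176 kbps = 1.176 Mbps.
Video: 33.333 − 1.176 = 32.157 Mbps.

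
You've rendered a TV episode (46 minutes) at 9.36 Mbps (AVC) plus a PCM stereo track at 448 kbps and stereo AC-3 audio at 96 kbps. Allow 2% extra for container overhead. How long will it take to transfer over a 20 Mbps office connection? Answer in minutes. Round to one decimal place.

23.2 minutes

46 min = 2760 s
Audio total: 448 + 96 = 544 kbps = 0.544 Mbps.
Total bitrate: 9.904 Mbps.
File: 9.904 Mbps × 2760 s = 27335.0 Mb.
With 2% container overhead: ×1.02. → 27881.7 Mb.
At 20 Mbps: 27881.7 / 20 = 1394.1 s ≈ 23.2 minutes.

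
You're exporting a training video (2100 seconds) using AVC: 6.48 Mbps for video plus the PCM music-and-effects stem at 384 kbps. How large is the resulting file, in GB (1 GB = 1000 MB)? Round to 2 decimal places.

1.80 GB

Audio: 384 kbps = 0.384 Mbps.
Total bitrate: 6.48 + 0.384 = 6.864 Mbps.
Stream data: 6.864 Mbps × 2100 s = 14414.4 Mb.
14,414 Mb ÷ 8 = 1,802 MB → 1.802 GB.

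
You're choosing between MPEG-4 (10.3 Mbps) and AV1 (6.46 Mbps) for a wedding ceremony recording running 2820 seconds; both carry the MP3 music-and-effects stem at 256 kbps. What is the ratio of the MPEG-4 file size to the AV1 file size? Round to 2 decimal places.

Audio: 256 kbps = 0.256 Mbps.
MPEG-4: 10.556 Mbps × 2820 s = 29767.9 Mb = 3.721 GB.
AV1: 6.716 Mbps × 2820 s = 18939.1 Mb = 2.367 GB.
Ratio: 3.721 / 2.367 = 1.572.

1.57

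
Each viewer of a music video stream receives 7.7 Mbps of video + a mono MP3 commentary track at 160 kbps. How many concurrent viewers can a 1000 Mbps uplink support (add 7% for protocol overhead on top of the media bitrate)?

Audio: 160 kbps = 0.160 Mbps.
Per-viewer media rate: 7.860 Mbps.
On the wire with 7% overhead: 8.410 Mbps.
1000 Mbps = 1,000 Mbps; 1,000 / 8.410 = 118.90 → 118 viewers.

118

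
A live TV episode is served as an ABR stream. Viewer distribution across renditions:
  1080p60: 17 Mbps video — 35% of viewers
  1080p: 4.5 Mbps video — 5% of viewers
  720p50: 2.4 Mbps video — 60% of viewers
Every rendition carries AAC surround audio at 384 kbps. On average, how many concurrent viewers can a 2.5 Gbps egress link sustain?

312

Audio: 384 kbps = 0.384 Mbps.
Average per-viewer bitrate: 0.35×17.384 + 0.05×4.884 + 0.60×2.784 = 7.999 Mbps.
2.5 Gbps = 2,500 Mbps; 2,500 / 7.999 = 312.54 → 312.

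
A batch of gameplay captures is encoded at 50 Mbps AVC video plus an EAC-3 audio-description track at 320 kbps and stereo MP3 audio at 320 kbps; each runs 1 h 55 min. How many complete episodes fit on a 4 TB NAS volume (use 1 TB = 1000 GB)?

91

1 h 55 min = 115 min = 6900 s
Audio total: 320 + 320 = 640 kbps = 0.640 Mbps.
Total bitrate: 50.640 Mbps.
Per item: 50.640 Mbps × 6900 s = 349,416 Mb = 43,677 MB.
Capacity: 4 TB = 32,000,000 Mb; 91.58 items → 91 complete.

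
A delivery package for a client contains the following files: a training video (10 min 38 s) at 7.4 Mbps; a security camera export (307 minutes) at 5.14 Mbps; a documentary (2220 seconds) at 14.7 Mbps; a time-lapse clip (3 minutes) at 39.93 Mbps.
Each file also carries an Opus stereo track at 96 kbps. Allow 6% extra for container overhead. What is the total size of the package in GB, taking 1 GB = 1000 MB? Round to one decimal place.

Audio: 96 kbps = 0.096 Mbps.
training video: 7.496 Mbps × 638 s × 1.06 = 5069.4 Mb
security camera export: 5.236 Mbps × 18420 s × 1.06 = 102233.9 Mb
documentary: 14.796 Mbps × 2220 s × 1.06 = 34817.9 Mb
time-lapse clip: 40.026 Mbps × 180 s × 1.06 = 7637.0 Mb
Total: 149758.3 Mb = 18719.8 MB.
= 18.72 GB.

18.7 GB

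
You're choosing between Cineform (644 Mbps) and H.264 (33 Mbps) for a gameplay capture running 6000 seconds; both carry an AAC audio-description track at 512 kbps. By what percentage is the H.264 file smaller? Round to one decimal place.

Audio: 512 kbps = 0.512 Mbps.
Cineform: 644.512 Mbps × 6000 s = 3867072.0 Mb = 450.186 GiB.
H.264: 33.512 Mbps × 6000 s = 201072.0 Mb = 23.408 GiB.
Reduction: (1 − 23.408/450.186) × 100 = 94.80%.

94.8%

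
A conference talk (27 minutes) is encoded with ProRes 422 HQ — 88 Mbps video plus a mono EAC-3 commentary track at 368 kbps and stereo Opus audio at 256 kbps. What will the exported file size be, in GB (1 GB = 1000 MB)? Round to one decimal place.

17.9 GB

27 min = 1620 s
Audio total: 368 + 256 = 624 kbps = 0.624 Mbps.
Total bitrate: 88 + 0.624 = 88.624 Mbps.
Stream data: 88.624 Mbps × 1620 s = 143570.9 Mb.
143,571 Mb ÷ 8 = 17,946 MB → 17.95 GB.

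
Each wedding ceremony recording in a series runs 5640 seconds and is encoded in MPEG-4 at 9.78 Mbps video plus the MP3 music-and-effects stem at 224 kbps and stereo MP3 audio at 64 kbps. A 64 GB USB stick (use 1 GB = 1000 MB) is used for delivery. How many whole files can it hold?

9

Audio total: 224 + 64 = 288 kbps = 0.288 Mbps.
Total bitrate: 10.068 Mbps.
Per item: 10.068 Mbps × 5640 s = 56,784 Mb = 7,098 MB.
Capacity: 64 GB = 512,000 Mb; 9.02 items → 9 complete.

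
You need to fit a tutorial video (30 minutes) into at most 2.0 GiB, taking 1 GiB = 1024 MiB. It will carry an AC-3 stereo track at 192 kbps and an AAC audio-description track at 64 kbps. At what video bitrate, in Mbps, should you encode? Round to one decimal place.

Budget: 2.0 GiB = 17179.9 Mb.
30 min = 1800 s
Total bitrate budget: 17179.9 Mb / 1800 s = 9.544 Mbps.
Audio total: 192 + 64 = 256 kbps = 0.256 Mbps.
Video: 9.544 − 0.256 = 9.288 Mbps.

9.3 Mbps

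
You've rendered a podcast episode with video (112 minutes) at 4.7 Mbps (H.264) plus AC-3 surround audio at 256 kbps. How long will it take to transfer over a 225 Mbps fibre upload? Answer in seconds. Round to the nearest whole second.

148 seconds

112 min = 6720 s
Audio: 256 kbps = 0.256 Mbps.
Total bitrate: 4.956 Mbps.
File: 4.956 Mbps × 6720 s = 33304.3 Mb.
At 225 Mbps: 33304.3 / 225 = 148.0 s ≈ 148 seconds.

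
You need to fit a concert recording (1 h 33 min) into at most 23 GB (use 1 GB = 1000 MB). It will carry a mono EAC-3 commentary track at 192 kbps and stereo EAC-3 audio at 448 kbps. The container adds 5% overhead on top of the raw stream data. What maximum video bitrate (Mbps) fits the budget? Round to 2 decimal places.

30.76 Mbps

Budget: 23 GB = 184000.0 Mb.
Stream payload after overhead: 184000.0 / 1.05 = 175238.1 Mb.
1 h 33 min = 93 min = 5580 s
Total bitrate budget: 175238.1 Mb / 5580 s = 31.405 Mbps.
Audio total: 192 + 448 = 640 kbps = 0.640 Mbps.
Video: 31.405 − 0.640 = 30.765 Mbps.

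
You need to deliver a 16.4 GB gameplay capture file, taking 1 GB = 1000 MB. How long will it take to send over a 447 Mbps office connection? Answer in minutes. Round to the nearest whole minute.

5 minutes

File: 16.4 GB = 131200.0 Mb.
At 447 Mbps: 131200.0 / 447 = 293.5 s ≈ 4.89 minutes.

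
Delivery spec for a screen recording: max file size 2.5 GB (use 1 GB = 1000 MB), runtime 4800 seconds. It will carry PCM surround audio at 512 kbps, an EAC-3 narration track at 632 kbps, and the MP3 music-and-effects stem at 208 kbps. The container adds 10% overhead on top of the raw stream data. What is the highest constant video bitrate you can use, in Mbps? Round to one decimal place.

Budget: 2.5 GB = 20000.0 Mb.
Stream payload after overhead: 20000.0 / 1.10 = 18181.8 Mb.
Total bitrate budget: 18181.8 Mb / 4800 s = 3.788 Mbps.
Audio total: 512 + 632 + 208 = 1352 kbps = 1.352 Mbps.
Video: 3.788 − 1.352 = 2.436 Mbps.

2.4 Mbps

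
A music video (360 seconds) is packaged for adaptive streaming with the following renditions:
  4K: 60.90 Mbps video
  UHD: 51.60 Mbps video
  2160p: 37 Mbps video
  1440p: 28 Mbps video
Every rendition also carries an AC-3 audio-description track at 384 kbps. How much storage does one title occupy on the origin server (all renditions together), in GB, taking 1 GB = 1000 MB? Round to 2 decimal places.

Audio: 384 kbps = 0.384 Mbps.
Sum of rendition bitrates: (60.90+0.384) + (51.60+0.384) + (37+0.384) + (28+0.384) = 179.036 Mbps.
× 360 s = 64,453 Mb = 8,057 MB = 8.057 GB.

8.06 GB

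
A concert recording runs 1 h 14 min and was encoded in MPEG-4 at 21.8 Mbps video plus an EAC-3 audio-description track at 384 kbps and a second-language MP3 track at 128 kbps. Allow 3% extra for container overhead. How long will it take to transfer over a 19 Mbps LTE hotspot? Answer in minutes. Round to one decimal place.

89.5 minutes

1 h 14 min = 74 min = 4440 s
Audio total: 384 + 128 = 512 kbps = 0.512 Mbps.
Total bitrate: 22.312 Mbps.
File: 22.312 Mbps × 4440 s = 99065.3 Mb.
With 3% container overhead: ×1.03. → 102037.2 Mb.
At 19 Mbps: 102037.2 / 19 = 5370.4 s ≈ 89.5 minutes.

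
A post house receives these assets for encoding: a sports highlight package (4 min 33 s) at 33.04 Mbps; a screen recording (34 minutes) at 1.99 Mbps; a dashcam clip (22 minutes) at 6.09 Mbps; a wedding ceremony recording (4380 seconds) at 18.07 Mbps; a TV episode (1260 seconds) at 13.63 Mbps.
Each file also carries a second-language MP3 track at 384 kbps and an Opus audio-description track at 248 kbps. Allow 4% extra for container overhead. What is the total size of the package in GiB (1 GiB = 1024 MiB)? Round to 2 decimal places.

Audio total: 384 + 248 = 632 kbps = 0.632 Mbps.
sports highlight package: 33.672 Mbps × 273 s × 1.04 = 9560.2 Mb
screen recording: 2.622 Mbps × 2040 s × 1.04 = 5562.8 Mb
dashcam clip: 6.722 Mbps × 1320 s × 1.04 = 9228.0 Mb
wedding ceremony recording: 18.702 Mbps × 4380 s × 1.04 = 85191.4 Mb
TV episode: 14.262 Mbps × 1260 s × 1.04 = 18688.9 Mb
Total: 128231.2 Mb = 16028.9 MB.
= 14.93 GiB.

14.93 GiB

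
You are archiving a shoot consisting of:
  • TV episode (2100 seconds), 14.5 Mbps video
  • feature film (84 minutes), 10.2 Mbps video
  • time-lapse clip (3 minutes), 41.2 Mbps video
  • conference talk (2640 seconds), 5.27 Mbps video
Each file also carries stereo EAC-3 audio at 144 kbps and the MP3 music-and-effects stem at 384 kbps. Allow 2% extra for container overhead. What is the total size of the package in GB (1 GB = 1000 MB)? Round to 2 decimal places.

Audio total: 144 + 384 = 528 kbps = 0.528 Mbps.
TV episode: 15.028 Mbps × 2100 s × 1.02 = 32190.0 Mb
feature film: 10.728 Mbps × 5040 s × 1.02 = 55150.5 Mb
time-lapse clip: 41.728 Mbps × 180 s × 1.02 = 7661.3 Mb
conference talk: 5.798 Mbps × 2640 s × 1.02 = 15612.9 Mb
Total: 110614.6 Mb = 13826.8 MB.
= 13.83 GB.

13.83 GB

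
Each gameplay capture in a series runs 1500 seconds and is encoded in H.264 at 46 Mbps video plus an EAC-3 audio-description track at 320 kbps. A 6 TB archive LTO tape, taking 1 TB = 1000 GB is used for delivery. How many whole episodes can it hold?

Audio: 320 kbps = 0.320 Mbps.
Total bitrate: 46.320 Mbps.
Per item: 46.320 Mbps × 1500 s = 69,480 Mb = 8,685 MB.
Capacity: 6 TB = 48,000,000 Mb; 690.85 items → 690 complete.

690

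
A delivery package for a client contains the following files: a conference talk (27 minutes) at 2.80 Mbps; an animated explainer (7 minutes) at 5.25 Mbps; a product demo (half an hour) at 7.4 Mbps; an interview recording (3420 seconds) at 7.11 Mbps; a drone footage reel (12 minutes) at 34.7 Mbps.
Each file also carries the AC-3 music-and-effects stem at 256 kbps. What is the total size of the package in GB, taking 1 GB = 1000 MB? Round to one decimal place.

8.9 GB

Audio: 256 kbps = 0.256 Mbps.
conference talk: 3.056 Mbps × 1620 s = 4950.7 Mb
animated explainer: 5.506 Mbps × 420 s = 2312.5 Mb
product demo: 7.656 Mbps × 1800 s = 13780.8 Mb
interview recording: 7.366 Mbps × 3420 s = 25191.7 Mb
drone footage reel: 34.956 Mbps × 720 s = 25168.3 Mb
Total: 71404.1 Mb = 8925.5 MB.
= 8.926 GB.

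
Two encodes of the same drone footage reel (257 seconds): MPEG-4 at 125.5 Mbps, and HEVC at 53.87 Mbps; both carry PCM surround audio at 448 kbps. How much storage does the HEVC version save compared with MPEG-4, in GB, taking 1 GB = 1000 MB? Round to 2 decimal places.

2.30 GB

Audio: 448 kbps = 0.448 Mbps.
MPEG-4: 125.948 Mbps × 257 s = 32368.6 Mb = 4.046 GB.
HEVC: 54.318 Mbps × 257 s = 13959.7 Mb = 1.745 GB.
Saving: 4.046 − 1.745 = 2.301 GB.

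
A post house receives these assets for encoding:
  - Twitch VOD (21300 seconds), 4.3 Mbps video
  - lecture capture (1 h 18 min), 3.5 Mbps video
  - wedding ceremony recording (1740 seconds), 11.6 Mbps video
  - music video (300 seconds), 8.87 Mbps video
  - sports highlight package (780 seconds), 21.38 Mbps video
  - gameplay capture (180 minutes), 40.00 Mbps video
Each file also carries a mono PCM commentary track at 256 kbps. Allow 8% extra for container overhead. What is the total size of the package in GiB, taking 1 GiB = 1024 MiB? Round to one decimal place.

74.1 GiB

Audio: 256 kbps = 0.256 Mbps.
Twitch VOD: 4.556 Mbps × 21300 s × 1.08 = 104806.2 Mb
lecture capture: 3.756 Mbps × 4680 s × 1.08 = 18984.3 Mb
wedding ceremony recording: 11.856 Mbps × 1740 s × 1.08 = 22279.8 Mb
music video: 9.126 Mbps × 300 s × 1.08 = 2956.8 Mb
sports highlight package: 21.636 Mbps × 780 s × 1.08 = 18226.2 Mb
gameplay capture: 40.256 Mbps × 10800 s × 1.08 = 469546.0 Mb
Total: 636799.3 Mb = 79599.9 MB.
= 74.13 GiB.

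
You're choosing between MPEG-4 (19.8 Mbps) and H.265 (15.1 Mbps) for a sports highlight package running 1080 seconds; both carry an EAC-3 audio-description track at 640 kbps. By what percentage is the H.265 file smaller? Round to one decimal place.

23.0%

Audio: 640 kbps = 0.640 Mbps.
MPEG-4: 20.440 Mbps × 1080 s = 22075.2 Mb = 2.759 GB.
H.265: 15.740 Mbps × 1080 s = 16999.2 Mb = 2.125 GB.
Reduction: (1 − 2.125/2.759) × 100 = 22.99%.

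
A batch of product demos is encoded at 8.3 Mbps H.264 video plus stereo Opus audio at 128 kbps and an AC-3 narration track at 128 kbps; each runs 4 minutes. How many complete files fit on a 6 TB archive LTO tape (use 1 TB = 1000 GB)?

23375

4 min = 240 s
Audio total: 128 + 128 = 256 kbps = 0.256 Mbps.
Total bitrate: 8.556 Mbps.
Per item: 8.556 Mbps × 240 s = 2,053 Mb = 256.7 MB.
Capacity: 6 TB = 48,000,000 Mb; 23375.41 items → 23375 complete.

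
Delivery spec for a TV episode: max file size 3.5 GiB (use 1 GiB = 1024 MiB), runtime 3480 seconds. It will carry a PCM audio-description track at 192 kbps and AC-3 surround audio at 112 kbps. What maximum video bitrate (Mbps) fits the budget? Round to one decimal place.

Budget: 3.5 GiB = 30064.8 Mb.
Total bitrate budget: 30064.8 Mb / 3480 s = 8.639 Mbps.
Audio total: 192 + 112 = 304 kbps = 0.304 Mbps.
Video: 8.639 − 0.304 = 8.335 Mbps.

8.3 Mbps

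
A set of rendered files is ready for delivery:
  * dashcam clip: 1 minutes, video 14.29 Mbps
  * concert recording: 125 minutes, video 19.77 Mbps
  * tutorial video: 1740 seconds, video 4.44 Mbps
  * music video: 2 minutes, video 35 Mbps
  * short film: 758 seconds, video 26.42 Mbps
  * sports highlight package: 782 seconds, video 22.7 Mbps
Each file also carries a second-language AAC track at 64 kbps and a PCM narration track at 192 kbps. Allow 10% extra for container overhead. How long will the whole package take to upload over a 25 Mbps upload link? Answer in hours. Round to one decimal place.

Audio total: 64 + 192 = 256 kbps = 0.256 Mbps.
dashcam clip: 14.546 Mbps × 60 s × 1.10 = 960.0 Mb
concert recording: 20.026 Mbps × 7500 s × 1.10 = 165214.5 Mb
tutorial video: 4.696 Mbps × 1740 s × 1.10 = 8988.1 Mb
music video: 35.256 Mbps × 120 s × 1.10 = 4653.8 Mb
short film: 26.676 Mbps × 758 s × 1.10 = 22242.4 Mb
sports highlight package: 22.956 Mbps × 782 s × 1.10 = 19746.8 Mb
Total: 221805.7 Mb = 27725.7 MB.
At 25 Mbps: 221805.7 / 25 = 8872 s ≈ 2.46 hours.

2.5 hours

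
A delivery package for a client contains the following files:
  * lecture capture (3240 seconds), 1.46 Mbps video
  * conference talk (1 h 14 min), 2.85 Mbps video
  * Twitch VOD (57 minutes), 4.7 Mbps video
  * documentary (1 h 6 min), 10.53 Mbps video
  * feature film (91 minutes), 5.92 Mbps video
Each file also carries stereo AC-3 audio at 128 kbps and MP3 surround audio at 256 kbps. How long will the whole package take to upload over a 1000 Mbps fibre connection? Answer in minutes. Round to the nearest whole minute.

Audio total: 128 + 256 = 384 kbps = 0.384 Mbps.
lecture capture: 1.844 Mbps × 3240 s = 5974.6 Mb
conference talk: 3.234 Mbps × 4440 s = 14359.0 Mb
Twitch VOD: 5.084 Mbps × 3420 s = 17387.3 Mb
documentary: 10.914 Mbps × 3960 s = 43219.4 Mb
feature film: 6.304 Mbps × 5460 s = 34419.8 Mb
Total: 115360.1 Mb = 14420.0 MB.
At 1000 Mbps: 115360.1 / 1000 = 115 s ≈ 1.92 minutes.

2 minutes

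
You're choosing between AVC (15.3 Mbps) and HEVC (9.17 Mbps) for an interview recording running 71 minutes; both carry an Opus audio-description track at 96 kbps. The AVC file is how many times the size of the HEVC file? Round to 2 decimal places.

1.66

71 min = 4260 s
Audio: 96 kbps = 0.096 Mbps.
AVC: 15.396 Mbps × 4260 s = 65587.0 Mb = 8.198 GB.
HEVC: 9.266 Mbps × 4260 s = 39473.2 Mb = 4.934 GB.
Ratio: 8.198 / 4.934 = 1.662.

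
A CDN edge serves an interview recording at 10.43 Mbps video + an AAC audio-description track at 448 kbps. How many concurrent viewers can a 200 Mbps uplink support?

Audio: 448 kbps = 0.448 Mbps.
Per-viewer media rate: 10.878 Mbps.
200 Mbps = 200.0 Mbps; 200.0 / 10.878 = 18.39 → 18 viewers.

18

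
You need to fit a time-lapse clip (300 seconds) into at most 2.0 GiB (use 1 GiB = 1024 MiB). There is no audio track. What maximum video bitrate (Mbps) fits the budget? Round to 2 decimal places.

57.27 Mbps

Budget: 2.0 GiB = 17179.9 Mb.
Total bitrate budget: 17179.9 Mb / 300 s = 57.266 Mbps.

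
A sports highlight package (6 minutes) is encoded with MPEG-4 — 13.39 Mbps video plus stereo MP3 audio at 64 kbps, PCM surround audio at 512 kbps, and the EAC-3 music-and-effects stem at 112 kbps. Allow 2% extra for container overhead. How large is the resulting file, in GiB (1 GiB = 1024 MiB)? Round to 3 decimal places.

6 min = 360 s
Audio total: 64 + 512 + 112 = 688 kbps = 0.688 Mbps.
Total bitrate: 13.39 + 0.688 = 14.078 Mbps.
Stream data: 14.078 Mbps × 360 s = 5068.1 Mb.
With 2% container overhead: ×1.02.
5,169 Mb = 646,180,200 bytes ÷ 1,073,741,824 = 0.6018 GiB.

0.602 GiB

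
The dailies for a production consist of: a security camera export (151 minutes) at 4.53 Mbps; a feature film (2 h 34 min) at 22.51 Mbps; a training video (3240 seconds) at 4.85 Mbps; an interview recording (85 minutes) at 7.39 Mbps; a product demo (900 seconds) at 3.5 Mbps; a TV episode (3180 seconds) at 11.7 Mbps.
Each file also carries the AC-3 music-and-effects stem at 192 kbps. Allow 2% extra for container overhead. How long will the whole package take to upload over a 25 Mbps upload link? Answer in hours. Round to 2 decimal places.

Audio: 192 kbps = 0.192 Mbps.
security camera export: 4.722 Mbps × 9060 s × 1.02 = 43636.9 Mb
feature film: 22.702 Mbps × 9240 s × 1.02 = 213961.8 Mb
training video: 5.042 Mbps × 3240 s × 1.02 = 16662.8 Mb
interview recording: 7.582 Mbps × 5100 s × 1.02 = 39441.6 Mb
product demo: 3.692 Mbps × 900 s × 1.02 = 3389.3 Mb
TV episode: 11.892 Mbps × 3180 s × 1.02 = 38572.9 Mb
Total: 355665.3 Mb = 44458.2 MB.
At 25 Mbps: 355665.3 / 25 = 14227 s ≈ 3.95 hours.

3.95 hours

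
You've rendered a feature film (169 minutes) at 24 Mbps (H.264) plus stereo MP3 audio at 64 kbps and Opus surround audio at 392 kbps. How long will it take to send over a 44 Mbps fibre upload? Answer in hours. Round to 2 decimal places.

1.57 hours

169 min = 10140 s
Audio total: 64 + 392 = 456 kbps = 0.456 Mbps.
Total bitrate: 24.456 Mbps.
File: 24.456 Mbps × 10140 s = 247983.8 Mb.
At 44 Mbps: 247983.8 / 44 = 5636.0 s ≈ 1.57 hours.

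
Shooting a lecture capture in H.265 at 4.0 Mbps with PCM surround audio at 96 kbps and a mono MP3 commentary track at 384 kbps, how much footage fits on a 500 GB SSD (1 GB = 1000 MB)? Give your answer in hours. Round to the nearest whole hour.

248 hours

Audio total: 96 + 384 = 480 kbps = 0.480 Mbps.
Total bitrate: 4.0 + 0.480 = 4.480 Mbps.
Capacity: 500 GB = 4,000,000 Mb.
Recording time: 4,000,000 / 4.480 = 892,857 s ≈ 248 hours.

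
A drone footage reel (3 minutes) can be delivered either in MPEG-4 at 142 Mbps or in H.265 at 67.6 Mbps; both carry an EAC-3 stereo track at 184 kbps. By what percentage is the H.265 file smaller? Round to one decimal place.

3 min = 180 s
Audio: 184 kbps = 0.184 Mbps.
MPEG-4: 142.184 Mbps × 180 s = 25593.1 Mb = 3.199 GB.
H.265: 67.784 Mbps × 180 s = 12201.1 Mb = 1.525 GB.
Reduction: (1 − 1.525/3.199) × 100 = 52.33%.

52.3%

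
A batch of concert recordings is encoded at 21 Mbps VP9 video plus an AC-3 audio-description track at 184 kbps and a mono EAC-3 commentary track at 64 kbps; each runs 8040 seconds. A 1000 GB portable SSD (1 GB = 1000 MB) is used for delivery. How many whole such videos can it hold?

46

Audio total: 184 + 64 = 248 kbps = 0.248 Mbps.
Total bitrate: 21.248 Mbps.
Per item: 21.248 Mbps × 8040 s = 170,834 Mb = 21,354 MB.
Capacity: 1000 GB = 8,000,000 Mb; 46.83 items → 46 complete.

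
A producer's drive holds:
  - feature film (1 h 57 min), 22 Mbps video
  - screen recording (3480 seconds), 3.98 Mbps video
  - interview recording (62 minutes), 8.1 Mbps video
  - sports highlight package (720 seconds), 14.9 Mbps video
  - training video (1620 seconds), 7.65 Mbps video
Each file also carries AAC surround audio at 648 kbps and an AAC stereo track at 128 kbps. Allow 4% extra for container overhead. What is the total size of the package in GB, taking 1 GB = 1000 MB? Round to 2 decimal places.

Audio total: 648 + 128 = 776 kbps = 0.776 Mbps.
feature film: 22.776 Mbps × 7020 s × 1.04 = 166283.0 Mb
screen recording: 4.756 Mbps × 3480 s × 1.04 = 17212.9 Mb
interview recording: 8.876 Mbps × 3720 s × 1.04 = 34339.5 Mb
sports highlight package: 15.676 Mbps × 720 s × 1.04 = 11738.2 Mb
training video: 8.426 Mbps × 1620 s × 1.04 = 14196.1 Mb
Total: 243769.7 Mb = 30471.2 MB.
= 30.47 GB.

30.47 GB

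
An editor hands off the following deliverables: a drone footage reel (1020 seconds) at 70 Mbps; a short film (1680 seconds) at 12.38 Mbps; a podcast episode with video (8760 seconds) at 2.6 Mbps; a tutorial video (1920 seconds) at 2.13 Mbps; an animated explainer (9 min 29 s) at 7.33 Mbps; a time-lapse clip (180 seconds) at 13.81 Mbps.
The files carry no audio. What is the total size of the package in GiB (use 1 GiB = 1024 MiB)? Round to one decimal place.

drone footage reel: 70.000 Mbps × 1020 s = 71400.0 Mb
short film: 12.380 Mbps × 1680 s = 20798.4 Mb
podcast episode with video: 2.600 Mbps × 8760 s = 22776.0 Mb
tutorial video: 2.130 Mbps × 1920 s = 4089.6 Mb
animated explainer: 7.330 Mbps × 569 s = 4170.8 Mb
time-lapse clip: 13.810 Mbps × 180 s = 2485.8 Mb
Total: 125720.6 Mb = 15715.1 MB.
= 14.64 GiB.

14.6 GiB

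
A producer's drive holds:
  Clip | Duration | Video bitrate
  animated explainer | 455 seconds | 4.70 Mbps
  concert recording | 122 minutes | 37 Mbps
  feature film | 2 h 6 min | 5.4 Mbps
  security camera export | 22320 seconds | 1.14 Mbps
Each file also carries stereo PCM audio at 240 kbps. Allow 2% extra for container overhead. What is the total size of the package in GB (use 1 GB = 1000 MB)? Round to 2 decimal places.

44.41 GB

Audio: 240 kbps = 0.240 Mbps.
animated explainer: 4.940 Mbps × 455 s × 1.02 = 2292.7 Mb
concert recording: 37.240 Mbps × 7320 s × 1.02 = 278048.7 Mb
feature film: 5.640 Mbps × 7560 s × 1.02 = 43491.2 Mb
security camera export: 1.380 Mbps × 22320 s × 1.02 = 31417.6 Mb
Total: 355250.2 Mb = 44406.3 MB.
= 44.41 GB.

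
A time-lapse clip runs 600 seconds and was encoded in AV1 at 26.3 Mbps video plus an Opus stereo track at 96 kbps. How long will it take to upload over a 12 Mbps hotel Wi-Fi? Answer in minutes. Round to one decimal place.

22.0 minutes

Audio: 96 kbps = 0.096 Mbps.
Total bitrate: 26.396 Mbps.
File: 26.396 Mbps × 600 s = 15837.6 Mb.
At 12 Mbps: 15837.6 / 12 = 1319.8 s ≈ 22 minutes.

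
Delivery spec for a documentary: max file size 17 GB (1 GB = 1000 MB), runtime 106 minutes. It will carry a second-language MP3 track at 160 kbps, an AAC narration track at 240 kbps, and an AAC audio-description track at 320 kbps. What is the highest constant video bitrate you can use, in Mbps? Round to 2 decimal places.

Budget: 17 GB = 136000.0 Mb.
106 min = 6360 s
Total bitrate budget: 136000.0 Mb / 6360 s = 21.384 Mbps.
Audio total: 160 + 240 + 320 = 720 kbps = 0.720 Mbps.
Video: 21.384 − 0.720 = 20.664 Mbps.

20.66 Mbps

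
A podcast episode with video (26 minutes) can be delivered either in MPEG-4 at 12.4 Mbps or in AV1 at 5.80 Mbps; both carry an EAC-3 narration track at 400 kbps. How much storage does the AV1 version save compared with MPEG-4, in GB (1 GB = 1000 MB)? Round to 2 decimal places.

26 min = 1560 s
Audio: 400 kbps = 0.400 Mbps.
MPEG-4: 12.800 Mbps × 1560 s = 19968.0 Mb = 2.496 GB.
AV1: 6.200 Mbps × 1560 s = 9672.0 Mb = 1.209 GB.
Saving: 2.496 − 1.209 = 1.287 GB.

1.29 GB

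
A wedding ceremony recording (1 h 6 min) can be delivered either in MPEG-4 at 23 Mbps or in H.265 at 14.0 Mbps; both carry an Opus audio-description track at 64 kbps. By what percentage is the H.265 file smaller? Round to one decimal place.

39.0%

1 h 6 min = 66 min = 3960 s
Audio: 64 kbps = 0.064 Mbps.
MPEG-4: 23.064 Mbps × 3960 s = 91333.4 Mb = 10.633 GiB.
H.265: 14.064 Mbps × 3960 s = 55693.4 Mb = 6.484 GiB.
Reduction: (1 − 6.484/10.633) × 100 = 39.02%.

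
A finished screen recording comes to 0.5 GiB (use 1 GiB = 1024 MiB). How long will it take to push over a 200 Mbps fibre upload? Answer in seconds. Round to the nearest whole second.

File: 0.5 GiB = 4295.0 Mb.
At 200 Mbps: 4295.0 / 200 = 21.5 s ≈ 21.5 seconds.

21 seconds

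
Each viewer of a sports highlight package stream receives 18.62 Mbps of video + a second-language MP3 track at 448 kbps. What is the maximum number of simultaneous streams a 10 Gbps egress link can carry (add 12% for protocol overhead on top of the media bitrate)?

468

Audio: 448 kbps = 0.448 Mbps.
Per-viewer media rate: 19.068 Mbps.
On the wire with 12% overhead: 21.356 Mbps.
10 Gbps = 10,000 Mbps; 10,000 / 21.356 = 468.25 → 468 viewers.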